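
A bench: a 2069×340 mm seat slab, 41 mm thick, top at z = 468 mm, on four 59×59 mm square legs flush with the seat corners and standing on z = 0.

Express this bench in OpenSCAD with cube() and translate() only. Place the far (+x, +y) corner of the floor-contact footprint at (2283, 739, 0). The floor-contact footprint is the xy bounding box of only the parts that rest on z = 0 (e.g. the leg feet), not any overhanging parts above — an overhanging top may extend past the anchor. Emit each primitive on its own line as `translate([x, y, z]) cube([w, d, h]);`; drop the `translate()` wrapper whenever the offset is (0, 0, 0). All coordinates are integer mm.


translate([214, 399, 427]) cube([2069, 340, 41]);
translate([214, 399, 0]) cube([59, 59, 427]);
translate([214, 680, 0]) cube([59, 59, 427]);
translate([2224, 399, 0]) cube([59, 59, 427]);
translate([2224, 680, 0]) cube([59, 59, 427]);


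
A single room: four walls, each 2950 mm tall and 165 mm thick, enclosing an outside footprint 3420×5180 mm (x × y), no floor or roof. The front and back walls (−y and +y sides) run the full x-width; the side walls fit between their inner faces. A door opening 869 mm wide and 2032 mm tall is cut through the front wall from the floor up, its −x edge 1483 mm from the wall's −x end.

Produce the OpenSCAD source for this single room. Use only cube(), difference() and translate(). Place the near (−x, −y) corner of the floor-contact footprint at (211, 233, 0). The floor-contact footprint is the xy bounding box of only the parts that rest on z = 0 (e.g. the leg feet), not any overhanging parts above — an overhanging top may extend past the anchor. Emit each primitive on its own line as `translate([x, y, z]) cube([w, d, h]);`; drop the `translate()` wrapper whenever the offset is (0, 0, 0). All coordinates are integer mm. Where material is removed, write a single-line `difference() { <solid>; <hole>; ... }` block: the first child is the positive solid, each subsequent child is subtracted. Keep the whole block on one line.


difference() { translate([211, 233, 0]) cube([3420, 165, 2950]); translate([1694, 233, 0]) cube([869, 165, 2032]); }
translate([211, 5248, 0]) cube([3420, 165, 2950]);
translate([211, 398, 0]) cube([165, 4850, 2950]);
translate([3466, 398, 0]) cube([165, 4850, 2950]);


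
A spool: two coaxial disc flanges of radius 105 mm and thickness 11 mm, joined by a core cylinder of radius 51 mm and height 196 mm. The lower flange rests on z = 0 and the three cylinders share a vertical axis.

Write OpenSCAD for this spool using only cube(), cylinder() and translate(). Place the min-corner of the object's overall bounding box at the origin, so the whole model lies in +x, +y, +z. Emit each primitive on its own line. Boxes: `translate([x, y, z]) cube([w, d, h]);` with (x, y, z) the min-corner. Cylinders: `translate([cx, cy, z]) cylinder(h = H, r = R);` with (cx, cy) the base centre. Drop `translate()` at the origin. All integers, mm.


translate([105, 105, 0]) cylinder(h = 11, r = 105);
translate([105, 105, 11]) cylinder(h = 196, r = 51);
translate([105, 105, 207]) cylinder(h = 11, r = 105);


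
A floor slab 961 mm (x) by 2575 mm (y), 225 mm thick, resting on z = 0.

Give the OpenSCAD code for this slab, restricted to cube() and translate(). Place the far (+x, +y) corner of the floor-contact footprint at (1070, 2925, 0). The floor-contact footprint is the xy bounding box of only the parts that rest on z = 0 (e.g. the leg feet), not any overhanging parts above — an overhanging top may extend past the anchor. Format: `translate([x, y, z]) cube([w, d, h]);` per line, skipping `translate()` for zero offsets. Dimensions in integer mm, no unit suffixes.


translate([109, 350, 0]) cube([961, 2575, 225]);


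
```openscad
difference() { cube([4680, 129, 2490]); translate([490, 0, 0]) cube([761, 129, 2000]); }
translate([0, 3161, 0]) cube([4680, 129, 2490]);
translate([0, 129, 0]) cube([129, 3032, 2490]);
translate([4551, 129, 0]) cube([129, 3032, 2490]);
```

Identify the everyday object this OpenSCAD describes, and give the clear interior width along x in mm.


A single room. The interior width is 4422 mm.

Four walls enclosing a rectangle with a door in the front wall — a room. Outside width 4680 minus two 129 mm walls gives 4422 mm.


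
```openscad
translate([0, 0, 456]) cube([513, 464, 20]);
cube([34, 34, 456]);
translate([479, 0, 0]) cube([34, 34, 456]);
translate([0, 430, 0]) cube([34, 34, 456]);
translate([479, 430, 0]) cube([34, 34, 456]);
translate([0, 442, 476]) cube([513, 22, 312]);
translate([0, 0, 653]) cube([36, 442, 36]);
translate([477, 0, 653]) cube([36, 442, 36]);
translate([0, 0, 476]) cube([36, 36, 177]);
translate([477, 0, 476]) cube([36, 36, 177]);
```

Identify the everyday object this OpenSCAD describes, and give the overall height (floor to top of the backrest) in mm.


A chair. The overall height is 788 mm.

A slab on four corner posts with a tall panel at the back — a chair. The seat slab sits at z = 456 with thickness 20, and the 312 mm backrest starts at the seat top, so the overall height is 456 + 20 + 312 = 788 mm.


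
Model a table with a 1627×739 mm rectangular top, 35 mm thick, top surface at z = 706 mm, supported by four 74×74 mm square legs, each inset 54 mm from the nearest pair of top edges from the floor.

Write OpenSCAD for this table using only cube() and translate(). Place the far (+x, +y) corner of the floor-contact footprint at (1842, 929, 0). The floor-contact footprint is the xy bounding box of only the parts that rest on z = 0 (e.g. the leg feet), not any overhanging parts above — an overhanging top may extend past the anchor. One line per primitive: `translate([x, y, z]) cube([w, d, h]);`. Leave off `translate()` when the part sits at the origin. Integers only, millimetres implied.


translate([269, 244, 671]) cube([1627, 739, 35]);
translate([323, 298, 0]) cube([74, 74, 671]);
translate([1768, 298, 0]) cube([74, 74, 671]);
translate([323, 855, 0]) cube([74, 74, 671]);
translate([1768, 855, 0]) cube([74, 74, 671]);


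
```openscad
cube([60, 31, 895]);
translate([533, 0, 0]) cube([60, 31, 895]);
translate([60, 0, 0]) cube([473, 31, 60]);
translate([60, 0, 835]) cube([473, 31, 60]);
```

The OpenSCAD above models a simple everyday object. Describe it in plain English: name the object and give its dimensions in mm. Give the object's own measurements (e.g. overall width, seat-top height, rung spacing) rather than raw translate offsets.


A rectangular picture frame lying in the x–z plane (depth along y). The opening is 473 mm wide (x) by 775 mm tall (z), surrounded by a border 60 mm wide on all four sides. The frame is 31 mm deep and is made of two full-height vertical stiles with two horizontal rails fitted between them.


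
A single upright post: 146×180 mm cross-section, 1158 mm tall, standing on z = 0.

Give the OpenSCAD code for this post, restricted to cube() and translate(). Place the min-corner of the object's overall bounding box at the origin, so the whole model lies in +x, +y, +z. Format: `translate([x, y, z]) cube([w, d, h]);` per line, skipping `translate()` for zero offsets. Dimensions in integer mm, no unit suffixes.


cube([146, 180, 1158]);


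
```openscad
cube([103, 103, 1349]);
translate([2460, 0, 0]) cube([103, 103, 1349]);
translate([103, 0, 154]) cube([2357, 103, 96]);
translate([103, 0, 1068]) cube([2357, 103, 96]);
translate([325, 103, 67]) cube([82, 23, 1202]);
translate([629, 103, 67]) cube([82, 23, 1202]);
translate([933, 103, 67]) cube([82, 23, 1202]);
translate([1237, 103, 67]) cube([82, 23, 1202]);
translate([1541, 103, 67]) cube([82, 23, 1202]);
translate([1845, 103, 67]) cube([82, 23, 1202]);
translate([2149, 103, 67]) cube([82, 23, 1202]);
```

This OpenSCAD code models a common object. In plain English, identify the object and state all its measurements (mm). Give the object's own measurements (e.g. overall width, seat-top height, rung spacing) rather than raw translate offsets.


A fence section. Two 103×103 mm posts, 1349 mm tall, stand on the floor with a clear span of 2357 mm between their inner faces. Two horizontal rails of 103×96 mm section span the gap between the posts with their undersides at z = 154 mm and z = 1068 mm, flush with the posts' −y face. 7 pickets, each 82 mm wide, 23 mm thick and 1202 mm tall, are fixed to the +y face of the rails with their bottoms at z = 67 mm, spaced across the span with a 222 mm gap after the −x post and between neighbouring pickets, with 229 mm left before the +x post.


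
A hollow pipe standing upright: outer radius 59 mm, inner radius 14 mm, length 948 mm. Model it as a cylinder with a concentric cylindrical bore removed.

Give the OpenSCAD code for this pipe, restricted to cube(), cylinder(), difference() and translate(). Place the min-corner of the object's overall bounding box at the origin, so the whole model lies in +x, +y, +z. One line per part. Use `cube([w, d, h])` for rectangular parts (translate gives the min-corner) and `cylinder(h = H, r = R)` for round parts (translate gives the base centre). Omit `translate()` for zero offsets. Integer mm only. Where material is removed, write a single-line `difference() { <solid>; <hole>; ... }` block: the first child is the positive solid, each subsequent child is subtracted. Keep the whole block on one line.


difference() { translate([59, 59, 0]) cylinder(h = 948, r = 59); translate([59, 59, 0]) cylinder(h = 948, r = 14); }


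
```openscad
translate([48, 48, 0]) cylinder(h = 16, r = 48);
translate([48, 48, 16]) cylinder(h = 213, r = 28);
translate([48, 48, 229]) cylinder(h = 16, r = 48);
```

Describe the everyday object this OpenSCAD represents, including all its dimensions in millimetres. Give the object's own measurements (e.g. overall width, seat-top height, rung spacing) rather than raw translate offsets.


A spool: two coaxial disc flanges of radius 48 mm and thickness 16 mm, joined by a core cylinder of radius 28 mm and height 213 mm. The lower flange rests on z = 0 and the three cylinders share a vertical axis.


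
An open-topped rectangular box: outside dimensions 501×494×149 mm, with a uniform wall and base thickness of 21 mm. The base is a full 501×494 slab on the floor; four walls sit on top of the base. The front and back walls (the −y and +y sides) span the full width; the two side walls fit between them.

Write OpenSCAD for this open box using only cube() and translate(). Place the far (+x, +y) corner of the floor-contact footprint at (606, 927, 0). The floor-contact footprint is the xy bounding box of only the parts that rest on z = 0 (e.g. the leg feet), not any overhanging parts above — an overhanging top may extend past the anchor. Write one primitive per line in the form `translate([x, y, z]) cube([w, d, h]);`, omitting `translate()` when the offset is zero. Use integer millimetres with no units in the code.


translate([105, 433, 0]) cube([501, 494, 21]);
translate([105, 433, 21]) cube([501, 21, 128]);
translate([105, 906, 21]) cube([501, 21, 128]);
translate([105, 454, 21]) cube([21, 452, 128]);
translate([585, 454, 21]) cube([21, 452, 128]);


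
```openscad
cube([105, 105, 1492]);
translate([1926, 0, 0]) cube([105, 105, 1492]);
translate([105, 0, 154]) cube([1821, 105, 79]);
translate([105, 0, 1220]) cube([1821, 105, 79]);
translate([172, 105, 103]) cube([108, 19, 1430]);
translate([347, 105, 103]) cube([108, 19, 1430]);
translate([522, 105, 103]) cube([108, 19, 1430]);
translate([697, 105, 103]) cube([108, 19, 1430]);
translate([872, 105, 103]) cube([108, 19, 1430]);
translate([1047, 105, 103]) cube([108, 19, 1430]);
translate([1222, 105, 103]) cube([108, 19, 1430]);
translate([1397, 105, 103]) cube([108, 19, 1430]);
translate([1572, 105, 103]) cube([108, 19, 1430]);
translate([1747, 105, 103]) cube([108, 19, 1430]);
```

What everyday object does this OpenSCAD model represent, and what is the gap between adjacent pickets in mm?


A fence section. The picket gap is 67 mm.

Two posts, two rails, 10 pickets — a fence section. Span 1821 mm holds 10 pickets of 108 mm with 11 equal gaps: ⌊(1821 − 10·108) / 11⌋ = 67 mm.


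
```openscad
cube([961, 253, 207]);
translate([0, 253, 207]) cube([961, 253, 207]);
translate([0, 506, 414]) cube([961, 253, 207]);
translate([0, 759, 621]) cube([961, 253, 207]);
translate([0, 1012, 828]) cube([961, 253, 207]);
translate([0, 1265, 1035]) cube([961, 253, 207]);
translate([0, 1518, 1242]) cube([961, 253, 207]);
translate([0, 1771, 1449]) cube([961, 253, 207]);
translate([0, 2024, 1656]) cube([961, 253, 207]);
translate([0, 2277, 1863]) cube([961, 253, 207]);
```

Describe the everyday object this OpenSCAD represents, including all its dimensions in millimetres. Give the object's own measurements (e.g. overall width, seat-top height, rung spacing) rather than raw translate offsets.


A straight staircase of 10 solid steps. Each step is 961 mm wide (x), 253 mm deep (y, the going) and 207 mm tall (the rise). The first step rests on the floor; each subsequent step sits one going further in +y and one rise higher in +z, directly behind and above the previous step with no overlap.


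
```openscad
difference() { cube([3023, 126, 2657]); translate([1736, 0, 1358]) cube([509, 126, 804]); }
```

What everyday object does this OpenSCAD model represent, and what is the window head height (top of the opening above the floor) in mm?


A wall with a window opening. The window head height is 2162 mm.

A wall with a rectangular opening subtracted — a window. Sill at z = 1358, opening 804 mm tall, so the head is at 1358 + 804 = 2162 mm.


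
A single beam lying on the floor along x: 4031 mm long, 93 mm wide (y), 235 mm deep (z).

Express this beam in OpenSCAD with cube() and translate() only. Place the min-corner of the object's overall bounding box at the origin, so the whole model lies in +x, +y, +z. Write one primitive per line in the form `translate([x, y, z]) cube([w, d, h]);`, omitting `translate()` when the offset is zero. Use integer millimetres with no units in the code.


cube([4031, 93, 235]);


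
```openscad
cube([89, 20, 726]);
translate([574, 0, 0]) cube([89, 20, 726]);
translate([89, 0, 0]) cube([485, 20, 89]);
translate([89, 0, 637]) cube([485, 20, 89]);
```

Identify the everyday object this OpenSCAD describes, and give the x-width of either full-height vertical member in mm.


A picture frame. The border width is 89 mm.

Four thin pieces enclosing a rectangular opening — a picture frame. The two full-height stiles are 726 mm tall; the top rail sits at z = 637 and is 89 mm tall, so the border above the opening is 726 − 637 = 89 mm, matching the stile x-width.


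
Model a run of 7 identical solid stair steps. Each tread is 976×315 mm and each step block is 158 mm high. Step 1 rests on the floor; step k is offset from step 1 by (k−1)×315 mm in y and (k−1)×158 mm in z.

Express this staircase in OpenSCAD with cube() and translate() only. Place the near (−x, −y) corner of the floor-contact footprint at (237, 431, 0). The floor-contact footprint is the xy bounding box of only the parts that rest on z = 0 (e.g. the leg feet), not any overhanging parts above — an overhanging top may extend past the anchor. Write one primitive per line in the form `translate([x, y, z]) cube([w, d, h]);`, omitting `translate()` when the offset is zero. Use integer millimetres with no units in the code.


translate([237, 431, 0]) cube([976, 315, 158]);
translate([237, 746, 158]) cube([976, 315, 158]);
translate([237, 1061, 316]) cube([976, 315, 158]);
translate([237, 1376, 474]) cube([976, 315, 158]);
translate([237, 1691, 632]) cube([976, 315, 158]);
translate([237, 2006, 790]) cube([976, 315, 158]);
translate([237, 2321, 948]) cube([976, 315, 158]);


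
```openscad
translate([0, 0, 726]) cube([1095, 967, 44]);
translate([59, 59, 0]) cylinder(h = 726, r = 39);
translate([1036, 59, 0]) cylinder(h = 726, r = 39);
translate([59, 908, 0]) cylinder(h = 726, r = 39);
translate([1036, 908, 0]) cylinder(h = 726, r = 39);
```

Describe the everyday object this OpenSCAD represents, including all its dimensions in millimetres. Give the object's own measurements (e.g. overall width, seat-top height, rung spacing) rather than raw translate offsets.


A table: top 1095 mm (x) × 967 mm (y), 44 mm thick, upper face at z = 770 mm, on four round legs of 78 mm diameter, each leg's bounding box inset 20 mm from the nearest pair of top edges from z = 0 to the bottom of the top.


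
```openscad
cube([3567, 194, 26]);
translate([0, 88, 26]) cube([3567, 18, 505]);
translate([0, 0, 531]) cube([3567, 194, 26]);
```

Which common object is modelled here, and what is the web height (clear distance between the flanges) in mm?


An I-beam. The web height is 505 mm.

Two wide flanges with a thin centred web — an I-beam. Overall 557 mm minus two 26 mm flanges gives a web of 557 − 2·26 = 505 mm.


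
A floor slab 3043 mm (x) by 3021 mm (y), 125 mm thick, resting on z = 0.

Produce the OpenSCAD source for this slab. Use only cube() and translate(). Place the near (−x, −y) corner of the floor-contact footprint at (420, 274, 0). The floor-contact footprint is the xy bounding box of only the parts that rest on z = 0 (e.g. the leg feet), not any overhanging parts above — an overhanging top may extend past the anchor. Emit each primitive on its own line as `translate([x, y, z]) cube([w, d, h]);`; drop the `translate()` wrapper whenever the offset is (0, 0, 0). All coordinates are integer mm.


translate([420, 274, 0]) cube([3043, 3021, 125]);


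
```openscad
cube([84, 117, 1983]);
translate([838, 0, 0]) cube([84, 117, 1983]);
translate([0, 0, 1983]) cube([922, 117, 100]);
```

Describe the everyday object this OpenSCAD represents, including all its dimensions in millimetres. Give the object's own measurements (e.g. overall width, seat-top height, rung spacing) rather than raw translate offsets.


A door frame. The clear opening is 754 mm wide and 1983 mm high. Two 84 mm wide jambs, 117 mm deep, stand either side of the opening from the floor to the top of the opening. A 100 mm thick head sits across the top of both jambs, spanning the full outside width of the frame.


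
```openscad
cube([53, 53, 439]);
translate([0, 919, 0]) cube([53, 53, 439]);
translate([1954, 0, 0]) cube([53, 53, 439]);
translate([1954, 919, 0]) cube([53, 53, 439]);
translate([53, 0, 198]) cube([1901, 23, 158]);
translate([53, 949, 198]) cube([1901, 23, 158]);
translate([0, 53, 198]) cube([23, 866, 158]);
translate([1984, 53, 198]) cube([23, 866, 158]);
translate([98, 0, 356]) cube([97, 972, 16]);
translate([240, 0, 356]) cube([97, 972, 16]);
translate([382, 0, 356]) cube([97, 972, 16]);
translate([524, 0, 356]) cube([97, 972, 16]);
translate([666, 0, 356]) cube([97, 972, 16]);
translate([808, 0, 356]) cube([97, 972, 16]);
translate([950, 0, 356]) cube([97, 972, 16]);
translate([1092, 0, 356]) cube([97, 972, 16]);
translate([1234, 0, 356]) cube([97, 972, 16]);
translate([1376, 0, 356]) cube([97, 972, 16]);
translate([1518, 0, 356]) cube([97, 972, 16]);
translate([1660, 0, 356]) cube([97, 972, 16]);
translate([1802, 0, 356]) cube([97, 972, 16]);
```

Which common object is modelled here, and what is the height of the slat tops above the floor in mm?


A bed frame. The slat-top height is 372 mm.

Four posts, four rails, and a row of slats — a bed frame. Slats sit on the rails at z = 198 + 158 = 356; with slat thickness 16, the top is 372 mm.


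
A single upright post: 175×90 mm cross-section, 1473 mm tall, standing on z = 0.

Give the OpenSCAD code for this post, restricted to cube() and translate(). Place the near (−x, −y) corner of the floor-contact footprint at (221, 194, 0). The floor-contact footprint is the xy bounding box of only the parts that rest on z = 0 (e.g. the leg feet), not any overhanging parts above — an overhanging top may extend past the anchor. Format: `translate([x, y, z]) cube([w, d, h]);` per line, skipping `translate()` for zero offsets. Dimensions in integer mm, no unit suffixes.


translate([221, 194, 0]) cube([175, 90, 1473]);


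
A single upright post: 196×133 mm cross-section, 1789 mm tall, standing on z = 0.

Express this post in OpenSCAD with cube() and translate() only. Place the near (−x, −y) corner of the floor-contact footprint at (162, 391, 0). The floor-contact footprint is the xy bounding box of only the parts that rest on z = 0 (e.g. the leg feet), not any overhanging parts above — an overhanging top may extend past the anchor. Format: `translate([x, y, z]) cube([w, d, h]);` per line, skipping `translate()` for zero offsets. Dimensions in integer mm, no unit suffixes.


translate([162, 391, 0]) cube([196, 133, 1789]);


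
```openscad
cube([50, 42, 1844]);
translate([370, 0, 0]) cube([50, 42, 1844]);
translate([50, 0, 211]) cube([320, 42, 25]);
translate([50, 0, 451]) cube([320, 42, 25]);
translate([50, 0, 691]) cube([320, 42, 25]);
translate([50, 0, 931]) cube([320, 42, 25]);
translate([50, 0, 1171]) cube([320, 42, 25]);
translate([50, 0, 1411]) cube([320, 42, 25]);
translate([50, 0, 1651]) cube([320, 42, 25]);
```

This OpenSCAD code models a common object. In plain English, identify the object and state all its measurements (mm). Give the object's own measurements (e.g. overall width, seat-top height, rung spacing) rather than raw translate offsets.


A straight ladder. Two 50×42 mm vertical rails, 1844 mm tall, stand 420 mm apart (outside-to-outside) with their front faces coplanar on the −y side. 7 rungs, each 42 mm deep and 25 mm tall, span between the inner faces of the rails, front faces flush with the rails. The lowest rung's underside is at z = 211 mm and rungs are spaced 240 mm apart (underside to underside).


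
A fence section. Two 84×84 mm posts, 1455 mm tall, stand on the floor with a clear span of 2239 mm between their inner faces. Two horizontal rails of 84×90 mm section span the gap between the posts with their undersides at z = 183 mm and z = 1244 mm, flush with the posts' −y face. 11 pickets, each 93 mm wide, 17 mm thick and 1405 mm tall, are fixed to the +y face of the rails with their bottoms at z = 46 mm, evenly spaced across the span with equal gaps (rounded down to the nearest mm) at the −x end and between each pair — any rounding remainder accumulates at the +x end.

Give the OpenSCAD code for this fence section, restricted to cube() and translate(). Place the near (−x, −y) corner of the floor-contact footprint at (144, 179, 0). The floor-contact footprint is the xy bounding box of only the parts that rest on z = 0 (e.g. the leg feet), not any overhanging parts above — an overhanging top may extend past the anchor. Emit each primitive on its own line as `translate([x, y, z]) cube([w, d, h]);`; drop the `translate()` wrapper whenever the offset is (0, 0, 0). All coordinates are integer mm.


translate([144, 179, 0]) cube([84, 84, 1455]);
translate([2467, 179, 0]) cube([84, 84, 1455]);
translate([228, 179, 183]) cube([2239, 84, 90]);
translate([228, 179, 1244]) cube([2239, 84, 90]);
translate([329, 263, 46]) cube([93, 17, 1405]);
translate([523, 263, 46]) cube([93, 17, 1405]);
translate([717, 263, 46]) cube([93, 17, 1405]);
translate([911, 263, 46]) cube([93, 17, 1405]);
translate([1105, 263, 46]) cube([93, 17, 1405]);
translate([1299, 263, 46]) cube([93, 17, 1405]);
translate([1493, 263, 46]) cube([93, 17, 1405]);
translate([1687, 263, 46]) cube([93, 17, 1405]);
translate([1881, 263, 46]) cube([93, 17, 1405]);
translate([2075, 263, 46]) cube([93, 17, 1405]);
translate([2269, 263, 46]) cube([93, 17, 1405]);


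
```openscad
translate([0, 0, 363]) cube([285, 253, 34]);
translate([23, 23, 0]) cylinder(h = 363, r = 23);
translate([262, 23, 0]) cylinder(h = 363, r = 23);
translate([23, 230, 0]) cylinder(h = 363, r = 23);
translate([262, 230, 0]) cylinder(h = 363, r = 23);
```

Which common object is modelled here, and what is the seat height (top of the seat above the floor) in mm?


A stool. The seat height is 397 mm.

A 285×253×34 slab at z = 363 on four corner cylinders — a stool. The seat top is 363 + 34 = 397 mm.


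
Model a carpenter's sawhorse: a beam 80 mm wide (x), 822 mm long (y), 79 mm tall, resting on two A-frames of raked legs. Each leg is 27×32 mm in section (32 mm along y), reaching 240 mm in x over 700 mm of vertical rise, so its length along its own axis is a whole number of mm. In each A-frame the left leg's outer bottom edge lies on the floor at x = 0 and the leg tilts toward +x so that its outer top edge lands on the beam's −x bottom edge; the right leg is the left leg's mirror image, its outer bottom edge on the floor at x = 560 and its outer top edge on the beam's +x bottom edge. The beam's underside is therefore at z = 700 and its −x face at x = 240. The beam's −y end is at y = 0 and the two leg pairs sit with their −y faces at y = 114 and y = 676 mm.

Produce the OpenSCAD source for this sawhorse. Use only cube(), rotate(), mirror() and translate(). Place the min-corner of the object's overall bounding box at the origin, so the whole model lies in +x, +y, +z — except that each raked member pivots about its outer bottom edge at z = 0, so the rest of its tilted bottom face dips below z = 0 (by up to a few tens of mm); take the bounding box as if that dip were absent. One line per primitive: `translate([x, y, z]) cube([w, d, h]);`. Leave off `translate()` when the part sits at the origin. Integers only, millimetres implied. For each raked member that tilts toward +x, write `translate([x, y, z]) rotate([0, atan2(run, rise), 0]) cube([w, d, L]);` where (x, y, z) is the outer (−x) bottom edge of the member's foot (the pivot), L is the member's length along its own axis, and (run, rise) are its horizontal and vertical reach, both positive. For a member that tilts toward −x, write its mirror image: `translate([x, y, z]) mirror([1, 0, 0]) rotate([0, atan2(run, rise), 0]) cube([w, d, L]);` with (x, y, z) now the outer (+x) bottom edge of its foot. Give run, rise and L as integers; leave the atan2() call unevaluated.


translate([240, 0, 700]) cube([80, 822, 79]);
translate([0, 114, 0]) rotate([0, atan2(240, 700), 0]) cube([27, 32, 740]);
translate([560, 114, 0]) mirror([1, 0, 0]) rotate([0, atan2(240, 700), 0]) cube([27, 32, 740]);
translate([0, 676, 0]) rotate([0, atan2(240, 700), 0]) cube([27, 32, 740]);
translate([560, 676, 0]) mirror([1, 0, 0]) rotate([0, atan2(240, 700), 0]) cube([27, 32, 740]);


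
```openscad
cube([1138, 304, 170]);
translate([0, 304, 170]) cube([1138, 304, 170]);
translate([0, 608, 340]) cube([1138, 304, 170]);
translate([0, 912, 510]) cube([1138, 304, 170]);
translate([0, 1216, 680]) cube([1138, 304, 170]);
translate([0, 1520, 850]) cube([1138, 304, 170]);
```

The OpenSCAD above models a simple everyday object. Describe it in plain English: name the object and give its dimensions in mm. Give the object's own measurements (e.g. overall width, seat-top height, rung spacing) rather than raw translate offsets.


A straight staircase of 6 solid steps. Each step is 1138 mm wide (x), 304 mm deep (y, the going) and 170 mm tall (the rise). The first step rests on the floor; each subsequent step sits one going further in +y and one rise higher in +z, directly behind and above the previous step with no overlap.


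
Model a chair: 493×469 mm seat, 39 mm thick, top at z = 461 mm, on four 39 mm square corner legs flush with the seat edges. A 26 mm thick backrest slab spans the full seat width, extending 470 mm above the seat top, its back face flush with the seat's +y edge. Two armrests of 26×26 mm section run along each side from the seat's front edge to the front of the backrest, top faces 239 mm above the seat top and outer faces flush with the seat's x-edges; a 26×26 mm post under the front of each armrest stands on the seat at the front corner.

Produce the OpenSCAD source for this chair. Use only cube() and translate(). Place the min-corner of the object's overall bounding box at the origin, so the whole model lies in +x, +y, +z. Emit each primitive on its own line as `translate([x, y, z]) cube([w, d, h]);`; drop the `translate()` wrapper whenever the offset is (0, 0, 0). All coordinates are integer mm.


translate([0, 0, 422]) cube([493, 469, 39]);
cube([39, 39, 422]);
translate([454, 0, 0]) cube([39, 39, 422]);
translate([0, 430, 0]) cube([39, 39, 422]);
translate([454, 430, 0]) cube([39, 39, 422]);
translate([0, 443, 461]) cube([493, 26, 470]);
translate([0, 0, 674]) cube([26, 443, 26]);
translate([467, 0, 674]) cube([26, 443, 26]);
translate([0, 0, 461]) cube([26, 26, 213]);
translate([467, 0, 461]) cube([26, 26, 213]);


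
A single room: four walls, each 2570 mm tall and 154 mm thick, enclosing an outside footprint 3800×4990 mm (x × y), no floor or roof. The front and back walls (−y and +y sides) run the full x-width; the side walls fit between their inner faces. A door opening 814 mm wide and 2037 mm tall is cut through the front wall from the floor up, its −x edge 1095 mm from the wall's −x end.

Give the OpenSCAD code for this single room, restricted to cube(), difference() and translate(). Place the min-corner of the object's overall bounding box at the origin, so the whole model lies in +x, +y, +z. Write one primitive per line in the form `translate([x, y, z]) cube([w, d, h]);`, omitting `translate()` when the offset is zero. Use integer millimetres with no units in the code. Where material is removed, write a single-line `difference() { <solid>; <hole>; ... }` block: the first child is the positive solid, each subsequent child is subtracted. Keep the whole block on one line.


difference() { cube([3800, 154, 2570]); translate([1095, 0, 0]) cube([814, 154, 2037]); }
translate([0, 4836, 0]) cube([3800, 154, 2570]);
translate([0, 154, 0]) cube([154, 4682, 2570]);
translate([3646, 154, 0]) cube([154, 4682, 2570]);


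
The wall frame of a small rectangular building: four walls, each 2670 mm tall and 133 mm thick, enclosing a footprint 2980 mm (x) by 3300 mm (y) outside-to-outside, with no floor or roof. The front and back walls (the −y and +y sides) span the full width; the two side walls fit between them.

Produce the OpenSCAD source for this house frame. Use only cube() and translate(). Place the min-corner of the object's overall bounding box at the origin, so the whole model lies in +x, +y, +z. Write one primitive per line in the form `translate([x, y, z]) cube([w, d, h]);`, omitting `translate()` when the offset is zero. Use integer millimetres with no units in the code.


cube([2980, 133, 2670]);
translate([0, 3167, 0]) cube([2980, 133, 2670]);
translate([0, 133, 0]) cube([133, 3034, 2670]);
translate([2847, 133, 0]) cube([133, 3034, 2670]);


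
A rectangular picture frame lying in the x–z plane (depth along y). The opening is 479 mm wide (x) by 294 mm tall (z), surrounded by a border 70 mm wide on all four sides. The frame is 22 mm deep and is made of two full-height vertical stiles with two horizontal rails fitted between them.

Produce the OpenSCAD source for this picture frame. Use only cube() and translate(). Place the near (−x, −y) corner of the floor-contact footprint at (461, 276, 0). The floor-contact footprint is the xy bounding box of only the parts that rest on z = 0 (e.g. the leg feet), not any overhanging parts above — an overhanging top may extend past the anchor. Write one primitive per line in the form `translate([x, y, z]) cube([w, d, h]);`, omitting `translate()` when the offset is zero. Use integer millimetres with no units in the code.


translate([461, 276, 0]) cube([70, 22, 434]);
translate([1010, 276, 0]) cube([70, 22, 434]);
translate([531, 276, 0]) cube([479, 22, 70]);
translate([531, 276, 364]) cube([479, 22, 70]);


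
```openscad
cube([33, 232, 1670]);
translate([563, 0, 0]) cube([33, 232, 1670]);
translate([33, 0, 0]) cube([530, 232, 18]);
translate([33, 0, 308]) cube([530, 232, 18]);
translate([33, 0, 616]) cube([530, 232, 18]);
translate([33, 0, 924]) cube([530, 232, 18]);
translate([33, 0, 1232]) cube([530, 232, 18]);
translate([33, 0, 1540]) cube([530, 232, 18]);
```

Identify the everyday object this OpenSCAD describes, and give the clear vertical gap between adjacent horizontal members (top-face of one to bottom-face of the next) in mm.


A bookshelf. The clear shelf gap is 290 mm.

Two tall side panels with 6 horizontal boards between them — a bookshelf. The first two shelf undersides are at z = 0 and z = 308; with shelf thickness 18, the clear gap is 308 − 0 − 18 = 290 mm.


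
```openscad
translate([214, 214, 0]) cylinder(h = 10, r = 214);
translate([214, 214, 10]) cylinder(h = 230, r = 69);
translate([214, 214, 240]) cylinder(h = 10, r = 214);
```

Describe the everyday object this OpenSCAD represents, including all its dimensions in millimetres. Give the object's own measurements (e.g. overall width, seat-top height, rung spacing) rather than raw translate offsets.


A spool: two coaxial disc flanges of radius 214 mm and thickness 10 mm, joined by a core cylinder of radius 69 mm and height 230 mm. The lower flange rests on z = 0 and the three cylinders share a vertical axis.


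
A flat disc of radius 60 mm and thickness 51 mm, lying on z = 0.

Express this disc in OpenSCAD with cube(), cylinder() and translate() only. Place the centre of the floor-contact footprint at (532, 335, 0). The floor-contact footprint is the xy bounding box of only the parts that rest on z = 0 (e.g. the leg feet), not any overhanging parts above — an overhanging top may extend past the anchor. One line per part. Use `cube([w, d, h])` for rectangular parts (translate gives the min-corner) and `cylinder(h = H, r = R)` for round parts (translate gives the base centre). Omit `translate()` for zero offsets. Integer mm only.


translate([532, 335, 0]) cylinder(h = 51, r = 60);


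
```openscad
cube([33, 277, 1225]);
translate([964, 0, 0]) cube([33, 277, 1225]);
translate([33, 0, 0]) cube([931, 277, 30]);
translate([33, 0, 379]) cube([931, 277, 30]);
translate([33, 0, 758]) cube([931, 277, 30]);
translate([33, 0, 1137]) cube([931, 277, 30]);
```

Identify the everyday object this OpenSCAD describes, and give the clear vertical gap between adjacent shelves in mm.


A bookshelf. The clear shelf gap is 349 mm.

Two tall side panels with 4 horizontal boards between them — a bookshelf. The first two shelf undersides are at z = 0 and z = 379; with shelf thickness 30, the clear gap is 379 − 0 − 30 = 349 mm.


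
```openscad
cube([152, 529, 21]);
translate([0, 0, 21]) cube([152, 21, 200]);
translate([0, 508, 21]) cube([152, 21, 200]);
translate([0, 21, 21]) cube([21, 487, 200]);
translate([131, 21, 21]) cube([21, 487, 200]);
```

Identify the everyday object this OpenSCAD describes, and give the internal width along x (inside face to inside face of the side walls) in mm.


An open box. The internal width is 110 mm.

A 152×529 base slab with four walls standing on it — an open box. The base is 152 mm wide and the walls are 21 mm thick, so the internal width is 152 − 2 × 21 = 110 mm.


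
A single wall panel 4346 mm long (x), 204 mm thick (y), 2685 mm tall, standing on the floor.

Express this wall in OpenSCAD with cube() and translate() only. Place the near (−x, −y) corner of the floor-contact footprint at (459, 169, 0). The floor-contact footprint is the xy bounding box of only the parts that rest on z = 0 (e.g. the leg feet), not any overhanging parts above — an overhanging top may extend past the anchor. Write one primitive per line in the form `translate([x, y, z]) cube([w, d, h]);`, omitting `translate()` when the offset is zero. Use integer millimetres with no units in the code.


translate([459, 169, 0]) cube([4346, 204, 2685]);


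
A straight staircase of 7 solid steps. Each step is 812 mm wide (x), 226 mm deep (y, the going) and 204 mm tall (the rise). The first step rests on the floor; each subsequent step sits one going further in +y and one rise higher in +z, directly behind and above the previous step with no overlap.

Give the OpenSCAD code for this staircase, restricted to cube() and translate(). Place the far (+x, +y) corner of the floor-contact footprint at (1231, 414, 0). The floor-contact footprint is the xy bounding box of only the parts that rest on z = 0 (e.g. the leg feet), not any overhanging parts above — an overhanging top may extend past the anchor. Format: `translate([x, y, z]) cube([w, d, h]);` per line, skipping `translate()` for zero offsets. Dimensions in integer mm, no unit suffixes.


translate([419, 188, 0]) cube([812, 226, 204]);
translate([419, 414, 204]) cube([812, 226, 204]);
translate([419, 640, 408]) cube([812, 226, 204]);
translate([419, 866, 612]) cube([812, 226, 204]);
translate([419, 1092, 816]) cube([812, 226, 204]);
translate([419, 1318, 1020]) cube([812, 226, 204]);
translate([419, 1544, 1224]) cube([812, 226, 204]);


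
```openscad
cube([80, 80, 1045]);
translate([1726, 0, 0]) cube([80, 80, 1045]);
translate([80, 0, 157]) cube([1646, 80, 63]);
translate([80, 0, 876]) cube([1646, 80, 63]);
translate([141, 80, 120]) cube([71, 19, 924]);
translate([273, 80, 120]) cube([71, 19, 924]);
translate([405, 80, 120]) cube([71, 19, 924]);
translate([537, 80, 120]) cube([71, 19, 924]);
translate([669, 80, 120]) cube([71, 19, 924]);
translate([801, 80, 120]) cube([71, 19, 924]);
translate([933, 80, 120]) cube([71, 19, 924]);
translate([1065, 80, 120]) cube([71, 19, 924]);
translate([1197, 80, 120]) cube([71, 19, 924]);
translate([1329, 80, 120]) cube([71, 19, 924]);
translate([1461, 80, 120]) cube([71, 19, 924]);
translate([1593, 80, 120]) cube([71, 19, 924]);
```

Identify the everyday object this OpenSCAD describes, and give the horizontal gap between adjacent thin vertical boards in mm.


A fence section. The picket gap is 61 mm.

Two posts, two rails, 12 pickets — a fence section. Span 1646 mm holds 12 pickets of 71 mm with 13 equal gaps: ⌊(1646 − 12·71) / 13⌋ = 61 mm.


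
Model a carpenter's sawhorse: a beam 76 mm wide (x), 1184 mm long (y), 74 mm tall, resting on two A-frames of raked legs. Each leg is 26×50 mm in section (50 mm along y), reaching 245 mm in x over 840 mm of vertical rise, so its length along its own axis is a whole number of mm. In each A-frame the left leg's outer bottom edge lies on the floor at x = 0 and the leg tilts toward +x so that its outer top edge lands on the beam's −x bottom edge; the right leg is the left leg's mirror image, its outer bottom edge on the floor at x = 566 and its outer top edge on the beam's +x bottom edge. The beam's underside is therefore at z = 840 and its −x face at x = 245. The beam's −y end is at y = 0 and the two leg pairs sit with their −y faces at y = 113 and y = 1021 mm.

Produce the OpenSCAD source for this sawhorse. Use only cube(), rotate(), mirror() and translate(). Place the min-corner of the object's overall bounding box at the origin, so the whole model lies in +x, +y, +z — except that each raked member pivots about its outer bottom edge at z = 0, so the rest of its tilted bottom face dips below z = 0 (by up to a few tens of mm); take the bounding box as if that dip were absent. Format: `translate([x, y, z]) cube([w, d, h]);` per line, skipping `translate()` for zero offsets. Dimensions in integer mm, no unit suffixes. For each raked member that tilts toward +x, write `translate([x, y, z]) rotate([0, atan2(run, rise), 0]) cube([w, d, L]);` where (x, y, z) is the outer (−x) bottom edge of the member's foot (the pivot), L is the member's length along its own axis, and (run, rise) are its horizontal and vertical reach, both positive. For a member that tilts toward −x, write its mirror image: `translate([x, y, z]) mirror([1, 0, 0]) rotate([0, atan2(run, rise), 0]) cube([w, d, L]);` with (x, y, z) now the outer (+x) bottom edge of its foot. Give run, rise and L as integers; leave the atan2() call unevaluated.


translate([245, 0, 840]) cube([76, 1184, 74]);
translate([0, 113, 0]) rotate([0, atan2(245, 840), 0]) cube([26, 50, 875]);
translate([566, 113, 0]) mirror([1, 0, 0]) rotate([0, atan2(245, 840), 0]) cube([26, 50, 875]);
translate([0, 1021, 0]) rotate([0, atan2(245, 840), 0]) cube([26, 50, 875]);
translate([566, 1021, 0]) mirror([1, 0, 0]) rotate([0, atan2(245, 840), 0]) cube([26, 50, 875]);
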